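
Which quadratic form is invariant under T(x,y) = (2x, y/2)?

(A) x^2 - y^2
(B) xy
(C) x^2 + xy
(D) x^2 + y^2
B

T multiplies x by 2 and divides y by 2.
Substitute the transformed coordinates into each option and compare with the original:
(A) x^2 - y^2  ->  (2x)^2 - (y/2)^2 = 4x^2 - y^2/4   [differs from x^2 - y^2: not invariant]
(B) xy  ->  (2x)(y/2) = xy   [equals xy: invariant]
(C) x^2 + xy  ->  (2x)^2 + (2x)(y/2) = 4x^2 + xy   [differs from x^2 + xy: not invariant]
(D) x^2 + y^2  ->  (2x)^2 + (y/2)^2 = 4x^2 + y^2/4   [differs from x^2 + y^2: not invariant]

Only option (B), xy, is unchanged by the transformation.
The factors 2 and 1/2 cancel only in the pure product xy.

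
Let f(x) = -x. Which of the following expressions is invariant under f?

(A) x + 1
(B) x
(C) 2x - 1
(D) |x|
D

For f(x) = -x:
Applying f replaces x by -x. Since |-x| = |x|, the absolute value is unchanged by f, whereas x -> -x, 2x - 1 -> -2x - 1 and x + 1 -> -x + 1 all change.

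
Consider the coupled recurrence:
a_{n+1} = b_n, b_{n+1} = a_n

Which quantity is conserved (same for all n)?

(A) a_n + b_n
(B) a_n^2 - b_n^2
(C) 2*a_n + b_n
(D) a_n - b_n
A

Replace a_n by a_{n+1} = b_n and b_n by b_{n+1} = a_n in each option and simplify:
(A) a_n + b_n  ->  (b_n) + (a_n) = a_n + b_n   [conserved]
(B) a_n^2 - b_n^2  ->  (b_n)^2 - (a_n)^2 = -a_n^2 + b_n^2   [not conserved]
(C) 2*a_n + b_n  ->  2*(b_n) + (a_n) = a_n + 2*b_n   [not conserved]
(D) a_n - b_n  ->  (b_n) - (a_n) = -a_n + b_n   [not conserved]

Only (A) a_n + b_n returns to itself after one step, so it is the conserved quantity.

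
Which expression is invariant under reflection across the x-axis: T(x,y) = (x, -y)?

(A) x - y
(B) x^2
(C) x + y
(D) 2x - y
B

The map is reflection across the x-axis: T(x,y) = (x, -y).
Substitute the transformed coordinates into each option and compare with the original:
(A) x - y  ->  (x) - (-y) = x + y   [differs from x - y: not invariant]
(B) x^2  ->  (x)^2 = x^2   [equals x^2: invariant]
(C) x + y  ->  (x) + (-y) = x - y   [differs from x + y: not invariant]
(D) 2x - y  ->  2(x) - (-y) = 2x + y   [differs from 2x - y: not invariant]

Only option (B), x^2, is unchanged by the transformation.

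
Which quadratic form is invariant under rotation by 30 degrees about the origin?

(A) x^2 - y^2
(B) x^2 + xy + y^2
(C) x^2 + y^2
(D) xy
C

Rotation by 30 degrees sends (x, y) to (sqrt(3)x/2 - y/2, x/2 + sqrt(3)y/2).
Substitute the transformed coordinates into each option and compare with the original:
(A) x^2 - y^2  ->  (sqrt(3)x/2 - y/2)^2 - (x/2 + sqrt(3)y/2)^2 = x^2/2 - sqrt(3)xy - y^2/2   [differs from x^2 - y^2: not invariant]
(B) x^2 + xy + y^2  ->  (sqrt(3)x/2 - y/2)^2 + (sqrt(3)x/2 - y/2)(x/2 + sqrt(3)y/2) + (x/2 + sqrt(3)y/2)^2 = sqrt(3)x^2/4 + x^2 + xy/2 - sqrt(3)y^2/4 + y^2   [differs from x^2 + xy + y^2: not invariant]
(C) x^2 + y^2  ->  (sqrt(3)x/2 - y/2)^2 + (x/2 + sqrt(3)y/2)^2 = x^2 + y^2   [equals x^2 + y^2: invariant]
(D) xy  ->  (sqrt(3)x/2 - y/2)(x/2 + sqrt(3)y/2) = sqrt(3)x^2/4 + xy/2 - sqrt(3)y^2/4   [differs from xy: not invariant]

Only option (C), x^2 + y^2, is unchanged by the transformation.
x^2 + y^2 is the squared distance from the origin, which rotations preserve.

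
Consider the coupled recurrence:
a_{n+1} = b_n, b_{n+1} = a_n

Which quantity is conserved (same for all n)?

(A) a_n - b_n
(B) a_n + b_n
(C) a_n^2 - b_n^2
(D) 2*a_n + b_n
B

Replace a_n by a_{n+1} = b_n and b_n by b_{n+1} = a_n in each option and simplify:
(A) a_n - b_n  ->  (b_n) - (a_n) = -a_n + b_n   [not conserved]
(B) a_n + b_n  ->  (b_n) + (a_n) = a_n + b_n   [conserved]
(C) a_n^2 - b_n^2  ->  (b_n)^2 - (a_n)^2 = -a_n^2 + b_n^2   [not conserved]
(D) 2*a_n + b_n  ->  2*(b_n) + (a_n) = a_n + 2*b_n   [not conserved]

Only (B) a_n + b_n returns to itself after one step, so it is the conserved quantity.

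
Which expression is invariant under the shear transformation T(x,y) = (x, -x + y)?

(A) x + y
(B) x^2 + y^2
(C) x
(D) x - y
C

Under the shear T(x,y) = (x, -x + y):
Substitute the transformed coordinates into each option and compare with the original:
(A) x + y  ->  (x) + (-x + y) = y   [differs from x + y: not invariant]
(B) x^2 + y^2  ->  (x)^2 + (-x + y)^2 = 2x^2 - 2xy + y^2   [differs from x^2 + y^2: not invariant]
(C) x  ->  (x) = x   [equals x: invariant]
(D) x - y  ->  (x) - (-x + y) = 2x - y   [differs from x - y: not invariant]

Only option (C), x, is unchanged by the transformation.
A vertical shear moves points parallel to the y-axis, so the x-coordinate (and any function of x alone) is unchanged.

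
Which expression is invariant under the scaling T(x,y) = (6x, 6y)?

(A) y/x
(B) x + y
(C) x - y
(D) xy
A

Under the uniform scaling T(x,y) = (6x, 6y):
Substitute the transformed coordinates into each option and compare with the original:
(A) y/x  ->  (6y)/(6x) = y/x   [equals y/x: invariant]
(B) x + y  ->  (6x) + (6y) = 6x + 6y   [differs from x + y: not invariant]
(C) x - y  ->  (6x) - (6y) = 6x - 6y   [differs from x - y: not invariant]
(D) xy  ->  (6x)(6y) = 36xy   [differs from xy: not invariant]

Only option (A), y/x, is unchanged by the transformation.
The common factor 6 cancels in a ratio of coordinates, while sums, products and sums of squares pick up factors of 6 or 36.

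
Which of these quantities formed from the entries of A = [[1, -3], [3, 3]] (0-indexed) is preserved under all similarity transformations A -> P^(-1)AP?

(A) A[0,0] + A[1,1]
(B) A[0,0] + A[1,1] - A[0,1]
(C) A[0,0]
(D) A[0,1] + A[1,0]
A

A[0,0] + A[1,1] is the trace of A. By the cyclic property of the trace, tr(P^(-1)AP) = tr(APP^(-1)) = tr(A), so it is the same for every matrix similar to A.

The other combinations are not similarity invariants. For example, take P = [[2, 1], [1, 1]] (det P = 1), so P^(-1) = [[1, -1], [-1, 2]] and
B = P^(-1)AP = [[-10, -8], [19, 14]].
Evaluating each option on A and on B:
(A) A[0,0] + A[1,1]: 4 for A, 4 for B -> unchanged
(B) A[0,0] + A[1,1] - A[0,1]: 7 for A, 12 for B -> changes
(C) A[0,0]: 1 for A, -10 for B -> changes
(D) A[0,1] + A[1,0]: 0 for A, 11 for B -> changes

Only (A) A[0,0] + A[1,1] = 4 survives (and it does so for every P, not just this one), so it is the invariant.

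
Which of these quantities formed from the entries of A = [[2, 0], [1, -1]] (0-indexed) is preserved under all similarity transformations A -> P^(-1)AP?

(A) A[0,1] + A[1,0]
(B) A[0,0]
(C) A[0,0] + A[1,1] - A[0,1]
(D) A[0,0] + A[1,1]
D

A[0,0] + A[1,1] is the trace of A. By the cyclic property of the trace, tr(P^(-1)AP) = tr(APP^(-1)) = tr(A), so it is the same for every matrix similar to A.

The other combinations are not similarity invariants. For example, take P = [[1, 1], [1, 2]] (det P = 1), so P^(-1) = [[2, -1], [-1, 1]] and
B = P^(-1)AP = [[4, 5], [-2, -3]].
Evaluating each option on A and on B:
(A) A[0,1] + A[1,0]: 1 for A, 3 for B -> changes
(B) A[0,0]: 2 for A, 4 for B -> changes
(C) A[0,0] + A[1,1] - A[0,1]: 1 for A, -4 for B -> changes
(D) A[0,0] + A[1,1]: 1 for A, 1 for B -> unchanged

Only (D) A[0,0] + A[1,1] = 1 survives (and it does so for every P, not just this one), so it is the invariant.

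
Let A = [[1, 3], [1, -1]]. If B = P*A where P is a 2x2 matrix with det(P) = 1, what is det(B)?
-4

By the multiplicative property of determinants, det(B) = det(P*A) = det(P) * det(A) = det(A),
so the determinant is invariant under multiplication by any determinant-1 matrix; we just need det(A).

det(A) = (1)(-1) - (3)(1) = -1 - 3 = -4

Therefore det(B) = 1 * (-4) = -4.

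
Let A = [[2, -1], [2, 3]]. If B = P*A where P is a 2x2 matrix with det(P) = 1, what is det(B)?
8

By the multiplicative property of determinants, det(B) = det(P*A) = det(P) * det(A) = det(A),
so the determinant is invariant under multiplication by any determinant-1 matrix; we just need det(A).

det(A) = (2)(3) - (-1)(2) = 6 - (-2) = 8

Therefore det(B) = 1 * 8 = 8.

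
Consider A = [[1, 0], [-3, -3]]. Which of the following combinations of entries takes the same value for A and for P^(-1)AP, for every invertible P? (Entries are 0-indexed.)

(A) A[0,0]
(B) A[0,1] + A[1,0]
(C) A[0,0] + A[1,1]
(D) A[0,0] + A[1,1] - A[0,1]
C

A[0,0] + A[1,1] is the trace of A. By the cyclic property of the trace, tr(P^(-1)AP) = tr(APP^(-1)) = tr(A), so it is the same for every matrix similar to A.

The other combinations are not similarity invariants. For example, take P = [[1, -1], [0, 1]] (det P = 1), so P^(-1) = [[1, 1], [0, 1]] and
B = P^(-1)AP = [[-2, -1], [-3, 0]].
Evaluating each option on A and on B:
(A) A[0,0]: 1 for A, -2 for B -> changes
(B) A[0,1] + A[1,0]: -3 for A, -4 for B -> changes
(C) A[0,0] + A[1,1]: -2 for A, -2 for B -> unchanged
(D) A[0,0] + A[1,1] - A[0,1]: -2 for A, -1 for B -> changes

Only (C) A[0,0] + A[1,1] = -2 survives (and it does so for every P, not just this one), so it is the invariant.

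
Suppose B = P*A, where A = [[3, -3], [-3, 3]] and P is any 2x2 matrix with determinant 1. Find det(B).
0

By the multiplicative property of determinants, det(B) = det(P*A) = det(P) * det(A) = det(A),
so the determinant is invariant under multiplication by any determinant-1 matrix; we just need det(A).

det(A) = (3)(3) - (-3)(-3) = 9 - 9 = 0

Therefore det(B) = 1 * 0 = 0.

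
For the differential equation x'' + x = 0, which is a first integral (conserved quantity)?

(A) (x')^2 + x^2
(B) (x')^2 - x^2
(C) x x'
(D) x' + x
A

A first integral I satisfies dI/dt = 0 along every solution. Differentiate each option and use the equation of motion:
(A) d/dt[(x')^2 + x^2] = 2x'x'' + 2x x' = 2x'(-x) + 2x x' = 0
(B) d/dt[(x')^2 - x^2] = 2x'x'' - 2x x' = -4x x', not identically 0
(C) d/dt[x x'] = (x')^2 + x x'' = (x')^2 - x^2, not identically 0
(D) d/dt[x' + x] = x'' + x' = -x + x', not identically 0

Only (A) has zero time-derivative. So the energy-like quantity (x')^2 + x^2 is the first integral.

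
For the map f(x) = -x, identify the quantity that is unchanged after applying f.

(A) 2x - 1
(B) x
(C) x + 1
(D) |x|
D

For f(x) = -x:
Applying f replaces x by -x. Since |-x| = |x|, the absolute value is unchanged by f, whereas x -> -x, 2x - 1 -> -2x - 1 and x + 1 -> -x + 1 all change.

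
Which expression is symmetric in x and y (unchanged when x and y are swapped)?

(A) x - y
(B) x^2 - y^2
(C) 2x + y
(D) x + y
D

A symmetric expression is unchanged when the variables are permuted; here the transformation to test is the swap (x, y) -> (y, x).
Substitute the transformed coordinates into each option and compare with the original:
(A) x - y  ->  (y) - (x) = -x + y   [differs from x - y: not invariant]
(B) x^2 - y^2  ->  (y)^2 - (x)^2 = -x^2 + y^2   [differs from x^2 - y^2: not invariant]
(C) 2x + y  ->  2(y) + (x) = x + 2y   [differs from 2x + y: not invariant]
(D) x + y  ->  (y) + (x) = x + y   [equals x + y: invariant]

Only option (D), x + y, is unchanged by the transformation.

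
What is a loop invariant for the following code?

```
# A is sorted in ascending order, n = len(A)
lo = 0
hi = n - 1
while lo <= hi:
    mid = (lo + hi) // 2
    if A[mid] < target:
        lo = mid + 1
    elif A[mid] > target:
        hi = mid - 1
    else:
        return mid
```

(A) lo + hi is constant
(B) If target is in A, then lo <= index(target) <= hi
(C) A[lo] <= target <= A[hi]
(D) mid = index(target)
B

A loop invariant must hold before the first iteration and be re-established by every execution of the body.

(B) If target is in A, then lo <= index(target) <= hi: Before the loop [lo, hi] = [0, n-1] covers every index. When A[mid] < target, sortedness puts target strictly to the right of mid, so setting lo = mid + 1 keeps index(target) in [lo, hi]; symmetrically for hi = mid - 1. Hence 'if target is in A then lo <= index(target) <= hi' holds after every iteration, and when lo > hi it proves target is absent.

The other options fail:
(A) lo + hi is constant: each iteration moves exactly one of lo, hi, so lo + hi changes (e.g. 0 + (n-1) becomes (mid+1) + (n-1)).
(C) A[lo] <= target <= A[hi]: fails when target is not in A (e.g. target < A[0] already violates it before the loop), so it is not maintained in general.
(D) mid = index(target): mid is just the current probe; it equals index(target) only on the iteration that returns.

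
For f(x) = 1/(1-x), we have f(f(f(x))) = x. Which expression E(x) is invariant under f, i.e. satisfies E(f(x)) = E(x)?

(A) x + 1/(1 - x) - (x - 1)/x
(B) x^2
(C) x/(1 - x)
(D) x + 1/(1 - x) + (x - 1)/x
D

Replace x by f(x) = 1/(1 - x) in each option and simplify. As a quick numerical cross-check, also compare E(3) with E(f(3)) = E(-1/2).

(A) x + 1/(1 - x) - (x - 1)/x  ->  (1/(1 - x)) + 1/(1 - (1/(1 - x))) - ((1/(1 - x)) - 1)/(1/(1 - x)) = (x^2(1 - x) - x + (x - 1)^2)/(x(x - 1)); check: E(3) = 11/6 but E(-1/2) = -17/6.   [not invariant]
(B) x^2  ->  (1/(1 - x))^2 = (x - 1)^(-2); check: E(3) = 9 but E(-1/2) = 1/4.   [not invariant]
(C) x/(1 - x)  ->  (1/(1 - x))/(1 - (1/(1 - x))) = -1/x; check: E(3) = -3/2 but E(-1/2) = -1/3.   [not invariant]
(D) x + 1/(1 - x) + (x - 1)/x  ->  (1/(1 - x)) + 1/(1 - (1/(1 - x))) + ((1/(1 - x)) - 1)/(1/(1 - x)), which simplifies back to x + 1/(1 - x) + (x - 1)/x; check: E(3) = 19/6, E(-1/2) = 19/6.   [invariant]

Only (D) is unchanged. Indeed f(f(x)) = 1/(1 - 1/(1-x)) = (1-x)/(-x) = (x-1)/x, so E(x) = x + f(x) + f(f(x)) is the sum over the whole 3-cycle; applying f just permutes the three terms cyclically (x -> f(x) -> f(f(x)) -> x), leaving the sum unchanged.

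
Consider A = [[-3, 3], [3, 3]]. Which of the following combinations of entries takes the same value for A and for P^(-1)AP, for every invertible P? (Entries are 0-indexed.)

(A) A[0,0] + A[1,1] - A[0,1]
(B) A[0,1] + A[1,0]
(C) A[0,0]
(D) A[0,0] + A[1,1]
D

A[0,0] + A[1,1] is the trace of A. By the cyclic property of the trace, tr(P^(-1)AP) = tr(APP^(-1)) = tr(A), so it is the same for every matrix similar to A.

The other combinations are not similarity invariants. For example, take P = [[1, 1], [1, 2]] (det P = 1), so P^(-1) = [[2, -1], [-1, 1]] and
B = P^(-1)AP = [[-6, -3], [6, 6]].
Evaluating each option on A and on B:
(A) A[0,0] + A[1,1] - A[0,1]: -3 for A, 3 for B -> changes
(B) A[0,1] + A[1,0]: 6 for A, 3 for B -> changes
(C) A[0,0]: -3 for A, -6 for B -> changes
(D) A[0,0] + A[1,1]: 0 for A, 0 for B -> unchanged

Only (D) A[0,0] + A[1,1] = 0 survives (and it does so for every P, not just this one), so it is the invariant.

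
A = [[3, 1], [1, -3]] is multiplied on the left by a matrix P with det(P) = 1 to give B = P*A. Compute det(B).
-10

By the multiplicative property of determinants, det(B) = det(P*A) = det(P) * det(A) = det(A),
so the determinant is invariant under multiplication by any determinant-1 matrix; we just need det(A).

det(A) = (3)(-3) - (1)(1) = -9 - 1 = -10

Therefore det(B) = 1 * (-10) = -10.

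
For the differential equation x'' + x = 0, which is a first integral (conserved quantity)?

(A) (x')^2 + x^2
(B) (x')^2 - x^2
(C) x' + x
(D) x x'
A

A first integral I satisfies dI/dt = 0 along every solution. Differentiate each option and use the equation of motion:
(A) d/dt[(x')^2 + x^2] = 2x'x'' + 2x x' = 2x'(-x) + 2x x' = 0
(B) d/dt[(x')^2 - x^2] = 2x'x'' - 2x x' = -4x x', not identically 0
(C) d/dt[x' + x] = x'' + x' = -x + x', not identically 0
(D) d/dt[x x'] = (x')^2 + x x'' = (x')^2 - x^2, not identically 0

Only (A) has zero time-derivative. So the energy-like quantity (x')^2 + x^2 is the first integral.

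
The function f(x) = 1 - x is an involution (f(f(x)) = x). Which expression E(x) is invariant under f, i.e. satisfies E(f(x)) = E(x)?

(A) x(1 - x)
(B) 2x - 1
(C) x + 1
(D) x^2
A

Replace x by f(x) = 1 - x in each option and simplify. As a quick numerical cross-check, also compare E(3) with E(f(3)) = E(-2).

(A) x(1 - x)  ->  (1 - x)(1 - (1 - x)), which simplifies back to x(1 - x); check: E(3) = -6, E(-2) = -6.   [invariant]
(B) 2x - 1  ->  2(1 - x) - 1 = 1 - 2x; check: E(3) = 5 but E(-2) = -5.   [not invariant]
(C) x + 1  ->  (1 - x) + 1 = 2 - x; check: E(3) = 4 but E(-2) = -1.   [not invariant]
(D) x^2  ->  (1 - x)^2 = (x - 1)^2; check: E(3) = 9 but E(-2) = 4.   [not invariant]

Only (A) is unchanged. E is symmetric under swapping x with f(x) = 1 - x, which is exactly what an involution does.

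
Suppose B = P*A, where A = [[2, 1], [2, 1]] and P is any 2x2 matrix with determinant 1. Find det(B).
0

By the multiplicative property of determinants, det(B) = det(P*A) = det(P) * det(A) = det(A),
so the determinant is invariant under multiplication by any determinant-1 matrix; we just need det(A).

det(A) = (2)(1) - (1)(2) = 2 - 2 = 0

Therefore det(B) = 1 * 0 = 0.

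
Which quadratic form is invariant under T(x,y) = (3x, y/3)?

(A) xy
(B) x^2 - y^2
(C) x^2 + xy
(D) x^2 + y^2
A

T multiplies x by 3 and divides y by 3.
Substitute the transformed coordinates into each option and compare with the original:
(A) xy  ->  (3x)(y/3) = xy   [equals xy: invariant]
(B) x^2 - y^2  ->  (3x)^2 - (y/3)^2 = 9x^2 - y^2/9   [differs from x^2 - y^2: not invariant]
(C) x^2 + xy  ->  (3x)^2 + (3x)(y/3) = 9x^2 + xy   [differs from x^2 + xy: not invariant]
(D) x^2 + y^2  ->  (3x)^2 + (y/3)^2 = 9x^2 + y^2/9   [differs from x^2 + y^2: not invariant]

Only option (A), xy, is unchanged by the transformation.
The factors 3 and 1/3 cancel only in the pure product xy.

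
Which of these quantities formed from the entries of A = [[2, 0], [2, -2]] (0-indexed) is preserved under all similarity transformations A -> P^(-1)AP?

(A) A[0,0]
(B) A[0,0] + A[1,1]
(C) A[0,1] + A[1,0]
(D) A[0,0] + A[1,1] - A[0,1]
B

A[0,0] + A[1,1] is the trace of A. By the cyclic property of the trace, tr(P^(-1)AP) = tr(APP^(-1)) = tr(A), so it is the same for every matrix similar to A.

The other combinations are not similarity invariants. For example, take P = [[1, 1], [1, 2]] (det P = 1), so P^(-1) = [[2, -1], [-1, 1]] and
B = P^(-1)AP = [[4, 6], [-2, -4]].
Evaluating each option on A and on B:
(A) A[0,0]: 2 for A, 4 for B -> changes
(B) A[0,0] + A[1,1]: 0 for A, 0 for B -> unchanged
(C) A[0,1] + A[1,0]: 2 for A, 4 for B -> changes
(D) A[0,0] + A[1,1] - A[0,1]: 0 for A, -6 for B -> changes

Only (B) A[0,0] + A[1,1] = 0 survives (and it does so for every P, not just this one), so it is the invariant.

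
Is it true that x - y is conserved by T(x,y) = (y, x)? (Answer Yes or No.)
No

Substitute T(x,y) = (y, x) into the expression and compare with the original.

Original: x - y
After applying T: (y) - (x) = -x + y

This differs from the original x - y (difference: -2x + 2y), so the expression is NOT invariant.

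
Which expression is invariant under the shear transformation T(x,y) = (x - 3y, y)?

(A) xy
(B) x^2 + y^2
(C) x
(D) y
D

Under the shear T(x,y) = (x - 3y, y):
Substitute the transformed coordinates into each option and compare with the original:
(A) xy  ->  (x - 3y)(y) = xy - 3y^2   [differs from xy: not invariant]
(B) x^2 + y^2  ->  (x - 3y)^2 + (y)^2 = x^2 - 6xy + 10y^2   [differs from x^2 + y^2: not invariant]
(C) x  ->  (x - 3y) = x - 3y   [differs from x: not invariant]
(D) y  ->  (y) = y   [equals y: invariant]

Only option (D), y, is unchanged by the transformation.
A horizontal shear moves points parallel to the x-axis, so the y-coordinate (and any function of y alone) is unchanged.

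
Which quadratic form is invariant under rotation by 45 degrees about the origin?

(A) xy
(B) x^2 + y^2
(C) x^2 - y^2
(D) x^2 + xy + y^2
B

Rotation by 45 degrees sends (x, y) to (sqrt(2)x/2 - sqrt(2)y/2, sqrt(2)x/2 + sqrt(2)y/2).
Substitute the transformed coordinates into each option and compare with the original:
(A) xy  ->  (sqrt(2)x/2 - sqrt(2)y/2)(sqrt(2)x/2 + sqrt(2)y/2) = x^2/2 - y^2/2   [differs from xy: not invariant]
(B) x^2 + y^2  ->  (sqrt(2)x/2 - sqrt(2)y/2)^2 + (sqrt(2)x/2 + sqrt(2)y/2)^2 = x^2 + y^2   [equals x^2 + y^2: invariant]
(C) x^2 - y^2  ->  (sqrt(2)x/2 - sqrt(2)y/2)^2 - (sqrt(2)x/2 + sqrt(2)y/2)^2 = -2xy   [differs from x^2 - y^2: not invariant]
(D) x^2 + xy + y^2  ->  (sqrt(2)x/2 - sqrt(2)y/2)^2 + (sqrt(2)x/2 - sqrt(2)y/2)(sqrt(2)x/2 + sqrt(2)y/2) + (sqrt(2)x/2 + sqrt(2)y/2)^2 = 3x^2/2 + y^2/2   [differs from x^2 + xy + y^2: not invariant]

Only option (B), x^2 + y^2, is unchanged by the transformation.
x^2 + y^2 is the squared distance from the origin, which rotations preserve.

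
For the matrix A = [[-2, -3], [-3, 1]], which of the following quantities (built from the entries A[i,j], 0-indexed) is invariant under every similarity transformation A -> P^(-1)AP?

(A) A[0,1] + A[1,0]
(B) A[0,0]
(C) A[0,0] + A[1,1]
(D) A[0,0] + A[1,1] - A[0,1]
C

A[0,0] + A[1,1] is the trace of A. By the cyclic property of the trace, tr(P^(-1)AP) = tr(APP^(-1)) = tr(A), so it is the same for every matrix similar to A.

The other combinations are not similarity invariants. For example, take P = [[1, 1], [1, 2]] (det P = 1), so P^(-1) = [[2, -1], [-1, 1]] and
B = P^(-1)AP = [[-8, -15], [3, 7]].
Evaluating each option on A and on B:
(A) A[0,1] + A[1,0]: -6 for A, -12 for B -> changes
(B) A[0,0]: -2 for A, -8 for B -> changes
(C) A[0,0] + A[1,1]: -1 for A, -1 for B -> unchanged
(D) A[0,0] + A[1,1] - A[0,1]: 2 for A, 14 for B -> changes

Only (C) A[0,0] + A[1,1] = -1 survives (and it does so for every P, not just this one), so it is the invariant.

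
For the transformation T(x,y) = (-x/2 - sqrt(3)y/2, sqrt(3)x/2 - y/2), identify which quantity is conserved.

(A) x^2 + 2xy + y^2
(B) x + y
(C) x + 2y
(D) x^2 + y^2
D

An expression E(x,y) is invariant under T if E(T(x,y)) = E(x,y). Here T(x,y) = (-x/2 - sqrt(3)y/2, sqrt(3)x/2 - y/2).
Substitute the transformed coordinates into each option and compare with the original:
(A) x^2 + 2xy + y^2  ->  (-x/2 - sqrt(3)y/2)^2 + 2(-x/2 - sqrt(3)y/2)(sqrt(3)x/2 - y/2) + (sqrt(3)x/2 - y/2)^2 = -sqrt(3)x^2/2 + x^2 - xy + sqrt(3)y^2/2 + y^2   [differs from x^2 + 2xy + y^2: not invariant]
(B) x + y  ->  (-x/2 - sqrt(3)y/2) + (sqrt(3)x/2 - y/2) = -x/2 + sqrt(3)x/2 - sqrt(3)y/2 - y/2   [differs from x + y: not invariant]
(C) x + 2y  ->  (-x/2 - sqrt(3)y/2) + 2(sqrt(3)x/2 - y/2) = -x/2 + sqrt(3)x - y - sqrt(3)y/2   [differs from x + 2y: not invariant]
(D) x^2 + y^2  ->  (-x/2 - sqrt(3)y/2)^2 + (sqrt(3)x/2 - y/2)^2 = x^2 + y^2   [equals x^2 + y^2: invariant]

Only option (D), x^2 + y^2, is unchanged by the transformation.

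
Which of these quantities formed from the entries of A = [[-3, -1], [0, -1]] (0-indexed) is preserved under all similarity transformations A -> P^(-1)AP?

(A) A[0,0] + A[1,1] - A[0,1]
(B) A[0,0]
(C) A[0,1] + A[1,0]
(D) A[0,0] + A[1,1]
D

A[0,0] + A[1,1] is the trace of A. By the cyclic property of the trace, tr(P^(-1)AP) = tr(APP^(-1)) = tr(A), so it is the same for every matrix similar to A.

The other combinations are not similarity invariants. For example, take P = [[2, 1], [1, 1]] (det P = 1), so P^(-1) = [[1, -1], [-1, 2]] and
B = P^(-1)AP = [[-6, -3], [5, 2]].
Evaluating each option on A and on B:
(A) A[0,0] + A[1,1] - A[0,1]: -3 for A, -1 for B -> changes
(B) A[0,0]: -3 for A, -6 for B -> changes
(C) A[0,1] + A[1,0]: -1 for A, 2 for B -> changes
(D) A[0,0] + A[1,1]: -4 for A, -4 for B -> unchanged

Only (D) A[0,0] + A[1,1] = -4 survives (and it does so for every P, not just this one), so it is the invariant.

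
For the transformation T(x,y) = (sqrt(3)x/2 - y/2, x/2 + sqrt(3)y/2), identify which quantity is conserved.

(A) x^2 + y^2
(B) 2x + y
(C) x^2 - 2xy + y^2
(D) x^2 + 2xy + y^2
A

An expression E(x,y) is invariant under T if E(T(x,y)) = E(x,y). Here T(x,y) = (sqrt(3)x/2 - y/2, x/2 + sqrt(3)y/2).
Substitute the transformed coordinates into each option and compare with the original:
(A) x^2 + y^2  ->  (sqrt(3)x/2 - y/2)^2 + (x/2 + sqrt(3)y/2)^2 = x^2 + y^2   [equals x^2 + y^2: invariant]
(B) 2x + y  ->  2(sqrt(3)x/2 - y/2) + (x/2 + sqrt(3)y/2) = x/2 + sqrt(3)x - y + sqrt(3)y/2   [differs from 2x + y: not invariant]
(C) x^2 - 2xy + y^2  ->  (sqrt(3)x/2 - y/2)^2 - 2(sqrt(3)x/2 - y/2)(x/2 + sqrt(3)y/2) + (x/2 + sqrt(3)y/2)^2 = -sqrt(3)x^2/2 + x^2 - xy + sqrt(3)y^2/2 + y^2   [differs from x^2 - 2xy + y^2: not invariant]
(D) x^2 + 2xy + y^2  ->  (sqrt(3)x/2 - y/2)^2 + 2(sqrt(3)x/2 - y/2)(x/2 + sqrt(3)y/2) + (x/2 + sqrt(3)y/2)^2 = sqrt(3)x^2/2 + x^2 + xy - sqrt(3)y^2/2 + y^2   [differs from x^2 + 2xy + y^2: not invariant]

Only option (A), x^2 + y^2, is unchanged by the transformation.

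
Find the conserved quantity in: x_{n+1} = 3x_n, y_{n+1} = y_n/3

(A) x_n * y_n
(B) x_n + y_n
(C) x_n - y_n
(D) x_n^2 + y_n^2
A

For the recurrence x_{n+1} = 3x_n, y_{n+1} = y_n/3:

x_{n+1} * y_{n+1} = (3x_n) * (y_n/3) = x_n * y_n
The product is conserved.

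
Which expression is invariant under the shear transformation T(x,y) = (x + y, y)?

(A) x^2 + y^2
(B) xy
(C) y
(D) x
C

Under the shear T(x,y) = (x + y, y):
Substitute the transformed coordinates into each option and compare with the original:
(A) x^2 + y^2  ->  (x + y)^2 + (y)^2 = x^2 + 2xy + 2y^2   [differs from x^2 + y^2: not invariant]
(B) xy  ->  (x + y)(y) = xy + y^2   [differs from xy: not invariant]
(C) y  ->  (y) = y   [equals y: invariant]
(D) x  ->  (x + y) = x + y   [differs from x: not invariant]

Only option (C), y, is unchanged by the transformation.
A horizontal shear moves points parallel to the x-axis, so the y-coordinate (and any function of y alone) is unchanged.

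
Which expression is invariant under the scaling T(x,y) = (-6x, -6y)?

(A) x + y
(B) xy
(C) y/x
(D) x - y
C

Under the uniform scaling T(x,y) = (-6x, -6y):
Substitute the transformed coordinates into each option and compare with the original:
(A) x + y  ->  (-6x) + (-6y) = -6x - 6y   [differs from x + y: not invariant]
(B) xy  ->  (-6x)(-6y) = 36xy   [differs from xy: not invariant]
(C) y/x  ->  (-6y)/(-6x) = y/x   [equals y/x: invariant]
(D) x - y  ->  (-6x) - (-6y) = -6x + 6y   [differs from x - y: not invariant]

Only option (C), y/x, is unchanged by the transformation.
The common factor -6 cancels in a ratio of coordinates, while sums, products and sums of squares pick up factors of -6 or 36.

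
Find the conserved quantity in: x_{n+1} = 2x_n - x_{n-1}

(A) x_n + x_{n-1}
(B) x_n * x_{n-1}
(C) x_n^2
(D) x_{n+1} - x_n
D

For the recurrence x_{n+1} = 2x_n - x_{n-1}:

If x_{n+1} = 2x_n - x_{n-1}, then:
x_{n+1} - x_n = x_n - x_{n-1}
The first difference is constant throughout the sequence.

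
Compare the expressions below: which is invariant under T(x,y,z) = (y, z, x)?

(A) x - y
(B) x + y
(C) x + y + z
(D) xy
C

Apply T(x,y,z) = (y, z, x) to each option, i.e. replace (x, y, z) by the transformed coordinates.
Substitute the transformed coordinates into each option and compare with the original:
(A) x - y  ->  (y) - (z) = y - z   [differs from x - y: not invariant]
(B) x + y  ->  (y) + (z) = y + z   [differs from x + y: not invariant]
(C) x + y + z  ->  (y) + (z) + (x) = x + y + z   [equals x + y + z: invariant]
(D) xy  ->  (y)(z) = yz   [differs from xy: not invariant]

Only option (C), x + y + z, is unchanged by the transformation.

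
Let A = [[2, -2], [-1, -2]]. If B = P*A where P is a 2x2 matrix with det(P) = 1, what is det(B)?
-6

By the multiplicative property of determinants, det(B) = det(P*A) = det(P) * det(A) = det(A),
so the determinant is invariant under multiplication by any determinant-1 matrix; we just need det(A).

det(A) = (2)(-2) - (-2)(-1) = -4 - 2 = -6

Therefore det(B) = 1 * (-6) = -6.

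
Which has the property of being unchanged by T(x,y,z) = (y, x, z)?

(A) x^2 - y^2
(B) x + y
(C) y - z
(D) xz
B

Apply T(x,y,z) = (y, x, z) to each option, i.e. replace (x, y, z) by the transformed coordinates.
Substitute the transformed coordinates into each option and compare with the original:
(A) x^2 - y^2  ->  (y)^2 - (x)^2 = -x^2 + y^2   [differs from x^2 - y^2: not invariant]
(B) x + y  ->  (y) + (x) = x + y   [equals x + y: invariant]
(C) y - z  ->  (x) - (z) = x - z   [differs from y - z: not invariant]
(D) xz  ->  (y)(z) = yz   [differs from xz: not invariant]

Only option (B), x + y, is unchanged by the transformation.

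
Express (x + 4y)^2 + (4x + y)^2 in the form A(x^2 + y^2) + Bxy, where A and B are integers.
17(x^2 + y^2) + 16xy

Expanding: (x + 4y)^2 = x^2 + 8xy + 16y^2
(4x + y)^2 = 16x^2 + 8xy + y^2
Sum = (1+16)(x^2+y^2) + 16xy = 17(x^2 + y^2) + 16xy
This is symmetric in x and y.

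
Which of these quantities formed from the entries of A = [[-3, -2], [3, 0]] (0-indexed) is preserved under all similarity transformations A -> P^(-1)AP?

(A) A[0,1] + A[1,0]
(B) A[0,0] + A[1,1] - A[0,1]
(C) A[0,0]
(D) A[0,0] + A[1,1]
D

A[0,0] + A[1,1] is the trace of A. By the cyclic property of the trace, tr(P^(-1)AP) = tr(APP^(-1)) = tr(A), so it is the same for every matrix similar to A.

The other combinations are not similarity invariants. For example, take P = [[1, 2], [0, 1]] (det P = 1), so P^(-1) = [[1, -2], [0, 1]] and
B = P^(-1)AP = [[-9, -20], [3, 6]].
Evaluating each option on A and on B:
(A) A[0,1] + A[1,0]: 1 for A, -17 for B -> changes
(B) A[0,0] + A[1,1] - A[0,1]: -1 for A, 17 for B -> changes
(C) A[0,0]: -3 for A, -9 for B -> changes
(D) A[0,0] + A[1,1]: -3 for A, -3 for B -> unchanged

Only (D) A[0,0] + A[1,1] = -3 survives (and it does so for every P, not just this one), so it is the invariant.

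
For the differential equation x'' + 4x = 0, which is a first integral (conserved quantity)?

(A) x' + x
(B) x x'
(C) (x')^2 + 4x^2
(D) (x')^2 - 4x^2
C

A first integral I satisfies dI/dt = 0 along every solution. Differentiate each option and use the equation of motion:
(A) d/dt[x' + x] = x'' + x' = -4x + x', not identically 0
(B) d/dt[x x'] = (x')^2 + x x'' = (x')^2 - 4x^2, not identically 0
(C) d/dt[(x')^2 + 4x^2] = 2x'x'' + 8x x' = 2x'(-4x) + 8x x' = 0
(D) d/dt[(x')^2 - 4x^2] = 2x'x'' - 8x x' = -16x x', not identically 0

Only (C) has zero time-derivative. So the energy-like quantity (x')^2 + 4x^2 is the first integral.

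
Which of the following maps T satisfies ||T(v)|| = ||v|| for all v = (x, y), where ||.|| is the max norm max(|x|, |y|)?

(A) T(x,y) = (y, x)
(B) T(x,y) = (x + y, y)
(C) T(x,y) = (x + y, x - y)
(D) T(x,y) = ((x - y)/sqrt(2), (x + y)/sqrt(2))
A

A transformation preserves a norm if ||T(v)|| = ||v|| for every v; a single vector where the norm changes rules an option out.

(A) T(x,y) = (y, x): preserves the norm -- it only permutes the coordinates and/or flips signs, which leaves max(|x|, |y|) unchanged.
(B) T(x,y) = (x + y, y): v = (1, 1) has norm max(|1|, |1|) = 1, but T(v) = (2, 1) has norm 2 -- not preserved.
(C) T(x,y) = (x + y, x - y): v = (1, 1) has norm max(|1|, |1|) = 1, but T(v) = (2, 0) has norm 2 -- not preserved.
(D) T(x,y) = ((x - y)/sqrt(2), (x + y)/sqrt(2)): v = (1, 0) has norm max(|1|, |0|) = 1, but T(v) = (sqrt(2)/2, sqrt(2)/2) has norm sqrt(2)/2 -- not preserved.

Therefore the answer is (A).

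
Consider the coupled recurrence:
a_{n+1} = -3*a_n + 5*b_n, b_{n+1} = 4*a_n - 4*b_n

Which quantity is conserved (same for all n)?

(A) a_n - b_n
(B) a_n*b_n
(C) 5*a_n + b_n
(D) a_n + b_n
D

Replace a_n by a_{n+1} = -3*a_n + 5*b_n and b_n by b_{n+1} = 4*a_n - 4*b_n in each option and simplify:
(A) a_n - b_n  ->  (-3*a_n + 5*b_n) - (4*a_n - 4*b_n) = -7*a_n + 9*b_n   [not conserved]
(B) a_n*b_n  ->  (-3*a_n + 5*b_n)*(4*a_n - 4*b_n) = -12*a_n^2 + 32*a_n*b_n - 20*b_n^2   [not conserved]
(C) 5*a_n + b_n  ->  5*(-3*a_n + 5*b_n) + (4*a_n - 4*b_n) = -11*a_n + 21*b_n   [not conserved]
(D) a_n + b_n  ->  (-3*a_n + 5*b_n) + (4*a_n - 4*b_n) = a_n + b_n   [conserved]

Only (D) a_n + b_n returns to itself after one step, so it is the conserved quantity.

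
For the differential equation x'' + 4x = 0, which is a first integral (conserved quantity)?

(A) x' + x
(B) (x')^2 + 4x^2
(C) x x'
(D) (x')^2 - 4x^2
B

A first integral I satisfies dI/dt = 0 along every solution. Differentiate each option and use the equation of motion:
(A) d/dt[x' + x] = x'' + x' = -4x + x', not identically 0
(B) d/dt[(x')^2 + 4x^2] = 2x'x'' + 8x x' = 2x'(-4x) + 8x x' = 0
(C) d/dt[x x'] = (x')^2 + x x'' = (x')^2 - 4x^2, not identically 0
(D) d/dt[(x')^2 - 4x^2] = 2x'x'' - 8x x' = -16x x', not identically 0

Only (B) has zero time-derivative. So the energy-like quantity (x')^2 + 4x^2 is the first integral.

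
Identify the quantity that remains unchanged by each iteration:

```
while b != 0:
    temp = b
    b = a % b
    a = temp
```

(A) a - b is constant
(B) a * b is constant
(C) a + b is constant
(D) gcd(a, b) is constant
D

A loop invariant must hold before the first iteration and be re-established by every execution of the body.

(D) gcd(a, b) is constant: One iteration replaces (a, b) by (b, a mod b). Since a mod b = a - q*b for an integer q, any common divisor of a and b divides b and a mod b, and conversely; hence gcd(b, a mod b) = gcd(a, b). For instance (39, 5) -> (5, 4) keeps gcd = 1. At exit b = 0 and a = gcd of the original inputs.

The other options fail:
(A) a - b is constant: e.g. (a, b) = (39, 5) -> (5, 4): the difference goes from 34 to 1.
(B) a * b is constant: e.g. (a, b) = (39, 5) -> (5, 4): the product goes from 195 to 20.
(C) a + b is constant: e.g. (a, b) = (39, 5) -> (5, 4): the sum goes from 44 to 9.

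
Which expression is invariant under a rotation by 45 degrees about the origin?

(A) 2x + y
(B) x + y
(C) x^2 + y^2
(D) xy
C

A rotation by 45 degrees sends (x, y) to (sqrt(2)x/2 - sqrt(2)y/2, sqrt(2)x/2 + sqrt(2)y/2).
Substitute the transformed coordinates into each option and compare with the original:
(A) 2x + y  ->  2(sqrt(2)x/2 - sqrt(2)y/2) + (sqrt(2)x/2 + sqrt(2)y/2) = 3sqrt(2)x/2 - sqrt(2)y/2   [differs from 2x + y: not invariant]
(B) x + y  ->  (sqrt(2)x/2 - sqrt(2)y/2) + (sqrt(2)x/2 + sqrt(2)y/2) = sqrt(2)x   [differs from x + y: not invariant]
(C) x^2 + y^2  ->  (sqrt(2)x/2 - sqrt(2)y/2)^2 + (sqrt(2)x/2 + sqrt(2)y/2)^2 = x^2 + y^2   [equals x^2 + y^2: invariant]
(D) xy  ->  (sqrt(2)x/2 - sqrt(2)y/2)(sqrt(2)x/2 + sqrt(2)y/2) = x^2/2 - y^2/2   [differs from xy: not invariant]

Only option (C), x^2 + y^2, is unchanged by the transformation.
Geometrically, x^2 + y^2 is the squared distance from the origin, which every rotation about the origin preserves.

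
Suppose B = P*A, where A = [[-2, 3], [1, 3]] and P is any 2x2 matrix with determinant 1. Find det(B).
-9

By the multiplicative property of determinants, det(B) = det(P*A) = det(P) * det(A) = det(A),
so the determinant is invariant under multiplication by any determinant-1 matrix; we just need det(A).

det(A) = (-2)(3) - (3)(1) = -6 - 3 = -9

Therefore det(B) = 1 * (-9) = -9.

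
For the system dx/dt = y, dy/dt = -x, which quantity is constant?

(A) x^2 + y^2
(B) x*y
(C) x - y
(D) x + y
A

A first integral I satisfies dI/dt = 0 along every solution. Differentiate each option and use the equation of motion:
(A) d/dt[x^2 + y^2] = 2x*dx/dt + 2y*dy/dt = 2x*y + 2y*(-x) = 0
(B) d/dt[x*y] = (dx/dt)y + x(dy/dt) = y^2 - x^2, not identically 0
(C) d/dt[x - y] = y - (-x) = x + y, not identically 0
(D) d/dt[x + y] = y + (-x) = y - x, not identically 0

Only (A) has zero time-derivative. So x^2 + y^2 (the squared radius; trajectories are circles) is the conserved quantity.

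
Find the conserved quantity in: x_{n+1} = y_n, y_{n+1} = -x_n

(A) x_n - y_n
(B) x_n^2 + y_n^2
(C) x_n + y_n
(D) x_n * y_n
B

For the recurrence x_{n+1} = y_n, y_{n+1} = -x_n:

x_{n+1}^2 + y_{n+1}^2 = y_n^2 + (-x_n)^2 = x_n^2 + y_n^2
The sum of squares is conserved (like energy in a harmonic oscillator).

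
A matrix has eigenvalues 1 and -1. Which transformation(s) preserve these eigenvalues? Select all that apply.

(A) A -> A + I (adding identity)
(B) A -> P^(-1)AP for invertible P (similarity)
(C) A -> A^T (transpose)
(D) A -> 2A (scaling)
B and C

Eigenvalues are preserved by:
1. Similarity transformations: A -> P^(-1)AP (same characteristic polynomial)
2. Transpose: A^T has the same eigenvalues as A

Eigenvalues are NOT preserved by:
- Adding identity: eigenvalues become 1+1, -1+1
- Scaling: eigenvalues become 2, -2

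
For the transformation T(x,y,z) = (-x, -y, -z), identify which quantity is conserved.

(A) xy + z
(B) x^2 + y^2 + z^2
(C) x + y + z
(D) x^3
B

Apply T(x,y,z) = (-x, -y, -z) to each option, i.e. replace (x, y, z) by the transformed coordinates.
Substitute the transformed coordinates into each option and compare with the original:
(A) xy + z  ->  (-x)(-y) + (-z) = xy - z   [differs from xy + z: not invariant]
(B) x^2 + y^2 + z^2  ->  (-x)^2 + (-y)^2 + (-z)^2 = x^2 + y^2 + z^2   [equals x^2 + y^2 + z^2: invariant]
(C) x + y + z  ->  (-x) + (-y) + (-z) = -x - y - z   [differs from x + y + z: not invariant]
(D) x^3  ->  (-x)^3 = -x^3   [differs from x^3: not invariant]

Only option (B), x^2 + y^2 + z^2, is unchanged by the transformation.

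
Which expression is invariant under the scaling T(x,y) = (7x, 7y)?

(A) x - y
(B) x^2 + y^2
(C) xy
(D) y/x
D

Under the uniform scaling T(x,y) = (7x, 7y):
Substitute the transformed coordinates into each option and compare with the original:
(A) x - y  ->  (7x) - (7y) = 7x - 7y   [differs from x - y: not invariant]
(B) x^2 + y^2  ->  (7x)^2 + (7y)^2 = 49x^2 + 49y^2   [differs from x^2 + y^2: not invariant]
(C) xy  ->  (7x)(7y) = 49xy   [differs from xy: not invariant]
(D) y/x  ->  (7y)/(7x) = y/x   [equals y/x: invariant]

Only option (D), y/x, is unchanged by the transformation.
The common factor 7 cancels in a ratio of coordinates, while sums, products and sums of squares pick up factors of 7 or 49.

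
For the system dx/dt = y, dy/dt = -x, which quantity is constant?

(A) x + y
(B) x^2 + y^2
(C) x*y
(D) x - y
B

A first integral I satisfies dI/dt = 0 along every solution. Differentiate each option and use the equation of motion:
(A) d/dt[x + y] = y + (-x) = y - x, not identically 0
(B) d/dt[x^2 + y^2] = 2x*dx/dt + 2y*dy/dt = 2x*y + 2y*(-x) = 0
(C) d/dt[x*y] = (dx/dt)y + x(dy/dt) = y^2 - x^2, not identically 0
(D) d/dt[x - y] = y - (-x) = x + y, not identically 0

Only (B) has zero time-derivative. So x^2 + y^2 (the squared radius; trajectories are circles) is the conserved quantity.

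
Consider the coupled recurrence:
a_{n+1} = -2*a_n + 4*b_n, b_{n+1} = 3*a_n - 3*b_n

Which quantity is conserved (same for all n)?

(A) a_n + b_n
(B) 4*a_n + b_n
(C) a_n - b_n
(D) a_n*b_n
A

Replace a_n by a_{n+1} = -2*a_n + 4*b_n and b_n by b_{n+1} = 3*a_n - 3*b_n in each option and simplify:
(A) a_n + b_n  ->  (-2*a_n + 4*b_n) + (3*a_n - 3*b_n) = a_n + b_n   [conserved]
(B) 4*a_n + b_n  ->  4*(-2*a_n + 4*b_n) + (3*a_n - 3*b_n) = -5*a_n + 13*b_n   [not conserved]
(C) a_n - b_n  ->  (-2*a_n + 4*b_n) - (3*a_n - 3*b_n) = -5*a_n + 7*b_n   [not conserved]
(D) a_n*b_n  ->  (-2*a_n + 4*b_n)*(3*a_n - 3*b_n) = -6*a_n^2 + 18*a_n*b_n - 12*b_n^2   [not conserved]

Only (A) a_n + b_n returns to itself after one step, so it is the conserved quantity.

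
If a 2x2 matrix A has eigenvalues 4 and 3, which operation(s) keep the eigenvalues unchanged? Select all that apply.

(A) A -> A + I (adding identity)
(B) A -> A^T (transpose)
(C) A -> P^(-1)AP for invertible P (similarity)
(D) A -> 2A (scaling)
B and C

Eigenvalues are preserved by:
1. Similarity transformations: A -> P^(-1)AP (same characteristic polynomial)
2. Transpose: A^T has the same eigenvalues as A

Eigenvalues are NOT preserved by:
- Adding identity: eigenvalues become 4+1, 3+1
- Scaling: eigenvalues become 8, 6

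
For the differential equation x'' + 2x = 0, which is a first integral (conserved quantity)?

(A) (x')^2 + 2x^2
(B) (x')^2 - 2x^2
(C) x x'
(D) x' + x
A

A first integral I satisfies dI/dt = 0 along every solution. Differentiate each option and use the equation of motion:
(A) d/dt[(x')^2 + 2x^2] = 2x'x'' + 4x x' = 2x'(-2x) + 4x x' = 0
(B) d/dt[(x')^2 - 2x^2] = 2x'x'' - 4x x' = -8x x', not identically 0
(C) d/dt[x x'] = (x')^2 + x x'' = (x')^2 - 2x^2, not identically 0
(D) d/dt[x' + x] = x'' + x' = -2x + x', not identically 0

Only (A) has zero time-derivative. So the energy-like quantity (x')^2 + 2x^2 is the first integral.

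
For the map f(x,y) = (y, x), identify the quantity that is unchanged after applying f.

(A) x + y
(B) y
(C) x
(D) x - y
A

For f(x,y) = (y, x):
After applying f: x' = y, y' = x. So x' + y' = y + x = x + y.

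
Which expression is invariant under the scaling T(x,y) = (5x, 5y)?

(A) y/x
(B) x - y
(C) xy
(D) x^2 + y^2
A

Under the uniform scaling T(x,y) = (5x, 5y):
Substitute the transformed coordinates into each option and compare with the original:
(A) y/x  ->  (5y)/(5x) = y/x   [equals y/x: invariant]
(B) x - y  ->  (5x) - (5y) = 5x - 5y   [differs from x - y: not invariant]
(C) xy  ->  (5x)(5y) = 25xy   [differs from xy: not invariant]
(D) x^2 + y^2  ->  (5x)^2 + (5y)^2 = 25x^2 + 25y^2   [differs from x^2 + y^2: not invariant]

Only option (A), y/x, is unchanged by the transformation.
The common factor 5 cancels in a ratio of coordinates, while sums, products and sums of squares pick up factors of 5 or 25.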